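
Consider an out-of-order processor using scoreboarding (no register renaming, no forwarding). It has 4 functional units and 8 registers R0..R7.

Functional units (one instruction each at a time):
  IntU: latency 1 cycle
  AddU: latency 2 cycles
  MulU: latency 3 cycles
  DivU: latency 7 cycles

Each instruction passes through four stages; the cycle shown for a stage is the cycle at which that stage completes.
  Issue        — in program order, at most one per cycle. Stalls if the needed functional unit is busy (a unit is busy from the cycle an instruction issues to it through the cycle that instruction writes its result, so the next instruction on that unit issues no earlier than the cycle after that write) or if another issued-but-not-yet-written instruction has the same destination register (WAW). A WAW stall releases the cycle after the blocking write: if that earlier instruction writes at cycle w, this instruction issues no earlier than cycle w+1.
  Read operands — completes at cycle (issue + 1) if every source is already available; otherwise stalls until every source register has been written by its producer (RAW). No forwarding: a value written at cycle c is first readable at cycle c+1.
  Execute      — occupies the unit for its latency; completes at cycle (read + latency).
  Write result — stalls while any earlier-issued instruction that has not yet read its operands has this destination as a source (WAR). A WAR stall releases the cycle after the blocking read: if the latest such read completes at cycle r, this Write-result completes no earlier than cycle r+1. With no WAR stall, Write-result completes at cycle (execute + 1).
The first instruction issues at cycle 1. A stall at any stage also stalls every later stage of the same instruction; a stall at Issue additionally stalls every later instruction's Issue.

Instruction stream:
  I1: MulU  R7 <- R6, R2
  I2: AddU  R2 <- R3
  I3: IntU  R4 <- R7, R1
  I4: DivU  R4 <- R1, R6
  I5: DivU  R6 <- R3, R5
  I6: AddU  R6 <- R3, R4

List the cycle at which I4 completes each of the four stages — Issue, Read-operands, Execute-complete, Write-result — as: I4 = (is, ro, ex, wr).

I4 = (10, 11, 18, 19)

[1] I1 issues→MulU
[2] I1 reads, I2 issues→AddU
[3] I2 reads, I3 issues→IntU
[5] I1 exec-done, I2 exec-done
[6] I1 writes R7, I2 writes R2
[7] I3 reads
[8] I3 exec-done
[9] I3 writes R4
[10] I4 issues→DivU
[11] I4 reads
[18] I4 exec-done
[19] I4 writes R4
[20] I5 issues→DivU
[21] I5 reads
[28] I5 exec-done
[29] I5 writes R6
[30] I6 issues→AddU
[31] I6 reads
[33] I6 exec-done
[34] I6 writes R6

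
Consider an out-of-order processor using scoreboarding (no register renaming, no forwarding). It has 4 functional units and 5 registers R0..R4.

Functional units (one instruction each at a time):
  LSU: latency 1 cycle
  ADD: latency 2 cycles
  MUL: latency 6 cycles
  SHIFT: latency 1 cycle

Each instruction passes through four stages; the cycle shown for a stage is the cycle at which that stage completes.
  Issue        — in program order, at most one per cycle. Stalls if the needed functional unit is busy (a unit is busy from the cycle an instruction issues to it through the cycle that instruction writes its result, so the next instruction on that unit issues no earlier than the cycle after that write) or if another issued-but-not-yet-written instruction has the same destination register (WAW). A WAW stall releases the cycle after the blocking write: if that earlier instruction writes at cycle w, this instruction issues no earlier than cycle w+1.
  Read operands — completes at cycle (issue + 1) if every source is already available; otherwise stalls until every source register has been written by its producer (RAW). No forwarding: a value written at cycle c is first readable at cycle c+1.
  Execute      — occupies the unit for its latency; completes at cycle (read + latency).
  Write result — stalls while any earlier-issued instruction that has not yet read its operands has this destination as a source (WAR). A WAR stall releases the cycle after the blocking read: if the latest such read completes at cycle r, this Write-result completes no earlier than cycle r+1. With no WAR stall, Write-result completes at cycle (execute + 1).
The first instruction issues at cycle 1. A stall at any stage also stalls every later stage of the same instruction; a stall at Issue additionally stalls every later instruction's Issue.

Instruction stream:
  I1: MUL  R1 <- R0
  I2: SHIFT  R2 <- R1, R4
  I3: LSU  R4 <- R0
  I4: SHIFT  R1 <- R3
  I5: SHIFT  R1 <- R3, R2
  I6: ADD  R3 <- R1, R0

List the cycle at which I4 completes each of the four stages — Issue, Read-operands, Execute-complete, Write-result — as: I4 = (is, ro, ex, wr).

I4 = (13, 14, 15, 16)

  I1 | 1 | 2 | 8 | 9
  I2 | 2 | 10 | 11 | 12   RAW R1: wait I1 write@9
  I3 | 3 | 4 | 5 | 11   WAR R4: wait I2 read@10
  I4 | 13 | 14 | 15 | 16   struct: SHIFT busy until I2 writes@12
  I5 | 17 | 18 | 19 | 20   struct: SHIFT busy until I4 writes@16
  I6 | 18 | 21 | 23 | 24   RAW R1: wait I5 write@20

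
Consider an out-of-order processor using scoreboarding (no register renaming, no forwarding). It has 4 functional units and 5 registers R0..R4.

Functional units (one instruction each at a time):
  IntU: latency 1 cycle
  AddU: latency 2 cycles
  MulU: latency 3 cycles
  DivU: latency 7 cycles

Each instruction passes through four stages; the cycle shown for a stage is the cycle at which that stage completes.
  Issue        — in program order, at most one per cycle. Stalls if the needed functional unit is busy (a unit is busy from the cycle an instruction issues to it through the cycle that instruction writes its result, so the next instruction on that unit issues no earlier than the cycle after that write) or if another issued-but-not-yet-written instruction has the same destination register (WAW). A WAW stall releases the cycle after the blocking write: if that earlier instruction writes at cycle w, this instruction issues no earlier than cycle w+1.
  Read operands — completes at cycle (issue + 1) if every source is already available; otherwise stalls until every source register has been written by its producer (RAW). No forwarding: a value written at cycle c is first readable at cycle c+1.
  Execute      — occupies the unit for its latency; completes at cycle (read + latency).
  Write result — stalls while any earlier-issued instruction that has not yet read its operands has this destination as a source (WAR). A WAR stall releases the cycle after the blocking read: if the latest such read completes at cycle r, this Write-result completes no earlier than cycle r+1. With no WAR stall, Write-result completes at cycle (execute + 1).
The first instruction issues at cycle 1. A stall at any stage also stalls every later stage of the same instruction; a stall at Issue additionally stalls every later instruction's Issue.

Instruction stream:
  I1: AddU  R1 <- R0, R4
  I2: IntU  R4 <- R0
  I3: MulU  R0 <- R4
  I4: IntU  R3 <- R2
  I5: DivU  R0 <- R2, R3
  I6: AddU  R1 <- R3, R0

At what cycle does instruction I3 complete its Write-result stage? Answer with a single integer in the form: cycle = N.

cycle = 10

I1  is:1  ro:2  ex:4  wr:5
I2  is:2  ro:3  ex:4  wr:5
I3  is:3  ro:6  ex:9  wr:10  — RAW R4: wait I2 write@5
I4  is:6  ro:7  ex:8  wr:9  — struct: IntU busy until I2 writes@5
I5  is:11  ro:12  ex:19  wr:20  — WAW R0: wait I3 write@10
I6  is:12  ro:21  ex:23  wr:24  — RAW R0: wait I5 write@20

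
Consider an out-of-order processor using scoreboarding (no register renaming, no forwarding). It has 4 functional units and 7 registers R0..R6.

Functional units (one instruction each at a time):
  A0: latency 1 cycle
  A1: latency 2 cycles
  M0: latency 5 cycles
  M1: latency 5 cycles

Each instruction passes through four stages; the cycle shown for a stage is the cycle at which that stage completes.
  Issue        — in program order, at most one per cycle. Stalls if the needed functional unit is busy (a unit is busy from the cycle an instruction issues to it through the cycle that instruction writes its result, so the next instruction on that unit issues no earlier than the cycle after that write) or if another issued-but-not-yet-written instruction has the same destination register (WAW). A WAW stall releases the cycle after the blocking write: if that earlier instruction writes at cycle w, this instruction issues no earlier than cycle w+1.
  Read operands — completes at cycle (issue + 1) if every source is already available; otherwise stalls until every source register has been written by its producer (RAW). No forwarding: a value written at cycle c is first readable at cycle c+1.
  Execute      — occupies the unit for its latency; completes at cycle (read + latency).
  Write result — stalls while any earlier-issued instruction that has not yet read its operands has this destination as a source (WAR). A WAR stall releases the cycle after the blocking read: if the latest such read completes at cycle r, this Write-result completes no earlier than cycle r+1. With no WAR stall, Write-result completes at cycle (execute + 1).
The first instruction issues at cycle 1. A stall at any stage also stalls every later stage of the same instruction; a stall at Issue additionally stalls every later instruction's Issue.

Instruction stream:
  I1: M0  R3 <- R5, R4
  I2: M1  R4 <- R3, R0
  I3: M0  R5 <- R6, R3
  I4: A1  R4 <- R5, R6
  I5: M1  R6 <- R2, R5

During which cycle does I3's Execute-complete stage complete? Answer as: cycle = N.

cycle = 15

c1: I1 issues→M0
c2: I1 reads | I2 issues→M1
c7: I1 exec-done
c8: I1 writes R3
c9: I2 reads | I3 issues→M0
c10: I3 reads
c14: I2 exec-done
c15: I2 writes R4 | I3 exec-done
c16: I3 writes R5 | I4 issues→A1
c17: I4 reads | I5 issues→M1
c18: I5 reads
c19: I4 exec-done
c20: I4 writes R4
c23: I5 exec-done
c24: I5 writes R6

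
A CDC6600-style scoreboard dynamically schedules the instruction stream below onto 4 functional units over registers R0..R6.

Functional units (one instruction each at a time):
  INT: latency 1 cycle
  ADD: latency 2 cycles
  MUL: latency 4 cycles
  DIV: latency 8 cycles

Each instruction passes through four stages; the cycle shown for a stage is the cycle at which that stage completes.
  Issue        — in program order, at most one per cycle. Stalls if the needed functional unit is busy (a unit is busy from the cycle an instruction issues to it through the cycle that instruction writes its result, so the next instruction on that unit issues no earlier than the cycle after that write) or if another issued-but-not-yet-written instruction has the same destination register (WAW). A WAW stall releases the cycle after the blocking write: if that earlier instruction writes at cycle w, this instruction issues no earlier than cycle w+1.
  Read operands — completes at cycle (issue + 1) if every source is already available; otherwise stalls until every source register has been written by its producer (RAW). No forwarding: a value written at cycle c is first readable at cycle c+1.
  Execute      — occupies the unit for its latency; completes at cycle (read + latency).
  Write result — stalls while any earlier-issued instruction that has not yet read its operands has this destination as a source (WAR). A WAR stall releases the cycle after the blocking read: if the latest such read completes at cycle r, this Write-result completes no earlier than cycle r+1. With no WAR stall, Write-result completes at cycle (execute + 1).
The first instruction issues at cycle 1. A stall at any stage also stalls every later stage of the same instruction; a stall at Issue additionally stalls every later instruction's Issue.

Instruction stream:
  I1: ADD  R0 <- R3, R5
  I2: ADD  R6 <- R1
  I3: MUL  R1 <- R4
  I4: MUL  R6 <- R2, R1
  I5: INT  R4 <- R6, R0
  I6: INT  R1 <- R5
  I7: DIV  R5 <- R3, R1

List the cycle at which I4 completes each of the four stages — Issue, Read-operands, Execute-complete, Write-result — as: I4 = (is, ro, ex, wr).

I4 = (14, 15, 19, 20)

I1  is:1  ro:2  ex:4  wr:5
I2  is:6  ro:7  ex:9  wr:10  — struct: ADD busy until I1 writes@5
I3  is:7  ro:8  ex:12  wr:13
I4  is:14  ro:15  ex:19  wr:20  — struct: MUL busy until I3 writes@13
I5  is:15  ro:21  ex:22  wr:23  — RAW R6: wait I4 write@20
I6  is:24  ro:25  ex:26  wr:27  — struct: INT busy until I5 writes@23
I7  is:25  ro:28  ex:36  wr:37  — RAW R1: wait I6 write@27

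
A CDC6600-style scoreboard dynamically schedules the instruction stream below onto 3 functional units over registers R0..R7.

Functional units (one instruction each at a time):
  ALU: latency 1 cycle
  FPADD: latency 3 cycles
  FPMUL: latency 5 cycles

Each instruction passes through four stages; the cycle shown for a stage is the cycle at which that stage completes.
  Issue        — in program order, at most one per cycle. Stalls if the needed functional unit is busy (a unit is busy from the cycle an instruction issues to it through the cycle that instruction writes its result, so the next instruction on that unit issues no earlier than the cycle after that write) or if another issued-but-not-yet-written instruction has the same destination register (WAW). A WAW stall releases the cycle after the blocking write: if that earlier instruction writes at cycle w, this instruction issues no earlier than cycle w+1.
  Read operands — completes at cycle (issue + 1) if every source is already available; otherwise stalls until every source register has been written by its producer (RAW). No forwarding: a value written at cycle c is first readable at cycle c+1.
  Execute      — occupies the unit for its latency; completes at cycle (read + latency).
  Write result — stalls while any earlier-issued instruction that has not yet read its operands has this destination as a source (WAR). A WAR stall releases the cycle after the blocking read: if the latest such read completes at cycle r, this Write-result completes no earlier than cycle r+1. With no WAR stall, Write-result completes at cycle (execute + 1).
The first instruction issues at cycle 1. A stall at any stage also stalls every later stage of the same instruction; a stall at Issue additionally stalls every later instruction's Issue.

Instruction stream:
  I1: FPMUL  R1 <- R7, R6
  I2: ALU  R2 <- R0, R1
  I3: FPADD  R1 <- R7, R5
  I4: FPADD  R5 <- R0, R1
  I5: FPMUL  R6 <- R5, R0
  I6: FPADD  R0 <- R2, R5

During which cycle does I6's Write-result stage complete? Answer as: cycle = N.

cycle 1: I1 issues→FPMUL
cycle 2: I1 reads; I2 issues→ALU
cycle 7: I1 exec-done
cycle 8: I1 writes R1
cycle 9: I2 reads; I3 issues→FPADD
cycle 10: I2 exec-done; I3 reads
cycle 11: I2 writes R2
cycle 13: I3 exec-done
cycle 14: I3 writes R1
cycle 15: I4 issues→FPADD
cycle 16: I4 reads; I5 issues→FPMUL
cycle 19: I4 exec-done
cycle 20: I4 writes R5
cycle 21: I5 reads; I6 issues→FPADD
cycle 22: I6 reads
cycle 25: I6 exec-done
cycle 26: I5 exec-done; I6 writes R0
cycle 27: I5 writes R6

cycle = 26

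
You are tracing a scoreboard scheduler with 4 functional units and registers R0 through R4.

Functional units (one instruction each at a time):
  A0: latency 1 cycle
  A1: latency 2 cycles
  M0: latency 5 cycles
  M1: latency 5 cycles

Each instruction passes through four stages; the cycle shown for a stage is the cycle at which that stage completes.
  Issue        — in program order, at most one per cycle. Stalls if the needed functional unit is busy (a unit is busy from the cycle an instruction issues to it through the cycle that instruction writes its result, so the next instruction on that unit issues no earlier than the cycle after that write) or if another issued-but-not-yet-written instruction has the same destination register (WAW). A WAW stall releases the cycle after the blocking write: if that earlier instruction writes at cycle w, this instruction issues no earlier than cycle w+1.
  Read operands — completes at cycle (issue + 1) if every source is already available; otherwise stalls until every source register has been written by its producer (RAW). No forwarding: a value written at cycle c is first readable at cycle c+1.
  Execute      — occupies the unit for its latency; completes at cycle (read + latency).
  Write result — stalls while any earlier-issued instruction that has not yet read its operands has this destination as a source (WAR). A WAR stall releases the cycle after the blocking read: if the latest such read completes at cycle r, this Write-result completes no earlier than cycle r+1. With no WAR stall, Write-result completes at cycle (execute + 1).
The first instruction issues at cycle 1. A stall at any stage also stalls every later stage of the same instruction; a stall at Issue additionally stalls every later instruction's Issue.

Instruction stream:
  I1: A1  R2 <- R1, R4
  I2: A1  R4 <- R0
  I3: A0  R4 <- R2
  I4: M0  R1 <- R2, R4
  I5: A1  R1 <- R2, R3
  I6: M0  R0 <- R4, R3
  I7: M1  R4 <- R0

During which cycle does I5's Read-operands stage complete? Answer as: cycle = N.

cycle = 23

[1] issue I1 (A1)
[2] I1 read-ops
[4] I1 finished on A1
[5] I1→R2
[6] issue I2 (A1)
[7] I2 read-ops
[9] I2 finished on A1
[10] I2→R4
[11] issue I3 (A0)
[12] I3 read-ops | issue I4 (M0)
[13] I3 finished on A0
[14] I3→R4
[15] I4 read-ops
[20] I4 finished on M0
[21] I4→R1
[22] issue I5 (A1)
[23] I5 read-ops | issue I6 (M0)
[24] I6 read-ops | issue I7 (M1)
[25] I5 finished on A1
[26] I5→R1
[29] I6 finished on M0
[30] I6→R0
[31] I7 read-ops
[36] I7 finished on M1
[37] I7→R4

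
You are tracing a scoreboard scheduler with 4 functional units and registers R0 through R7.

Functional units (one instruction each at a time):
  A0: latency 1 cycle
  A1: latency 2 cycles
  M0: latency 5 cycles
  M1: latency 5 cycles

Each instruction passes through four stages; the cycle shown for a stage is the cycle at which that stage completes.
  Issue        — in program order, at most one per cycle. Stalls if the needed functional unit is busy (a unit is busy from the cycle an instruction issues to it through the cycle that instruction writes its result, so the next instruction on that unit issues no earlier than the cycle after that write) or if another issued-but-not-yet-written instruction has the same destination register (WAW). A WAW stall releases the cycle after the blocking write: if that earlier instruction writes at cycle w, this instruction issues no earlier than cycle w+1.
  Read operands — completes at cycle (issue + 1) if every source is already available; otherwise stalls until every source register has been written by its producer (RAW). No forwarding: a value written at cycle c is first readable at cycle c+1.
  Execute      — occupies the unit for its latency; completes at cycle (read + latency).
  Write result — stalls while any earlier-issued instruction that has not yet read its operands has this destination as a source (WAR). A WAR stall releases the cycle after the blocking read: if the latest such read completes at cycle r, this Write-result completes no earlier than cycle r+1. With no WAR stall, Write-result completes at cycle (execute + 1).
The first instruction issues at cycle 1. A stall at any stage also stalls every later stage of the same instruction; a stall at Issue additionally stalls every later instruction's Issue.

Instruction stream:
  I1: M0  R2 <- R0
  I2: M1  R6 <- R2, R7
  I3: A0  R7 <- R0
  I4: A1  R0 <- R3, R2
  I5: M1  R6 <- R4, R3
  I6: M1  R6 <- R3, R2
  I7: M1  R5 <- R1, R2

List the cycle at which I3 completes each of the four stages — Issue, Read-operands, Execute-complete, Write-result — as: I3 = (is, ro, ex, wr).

I3 = (3, 4, 5, 10)

cycle 1: I1→M0
cycle 2: I1 RO · I2→M1
cycle 3: I3→A0
cycle 4: I3 RO · I4→A1
cycle 5: I3 EX
cycle 7: I1 EX
cycle 8: I1 WR R2
cycle 9: I2 RO · I4 RO
cycle 10: I3 WR R7
cycle 11: I4 EX
cycle 12: I4 WR R0
cycle 14: I2 EX
cycle 15: I2 WR R6
cycle 16: I5→M1
cycle 17: I5 RO
cycle 22: I5 EX
cycle 23: I5 WR R6
cycle 24: I6→M1
cycle 25: I6 RO
cycle 30: I6 EX
cycle 31: I6 WR R6
cycle 32: I7→M1
cycle 33: I7 RO
cycle 38: I7 EX
cycle 39: I7 WR R5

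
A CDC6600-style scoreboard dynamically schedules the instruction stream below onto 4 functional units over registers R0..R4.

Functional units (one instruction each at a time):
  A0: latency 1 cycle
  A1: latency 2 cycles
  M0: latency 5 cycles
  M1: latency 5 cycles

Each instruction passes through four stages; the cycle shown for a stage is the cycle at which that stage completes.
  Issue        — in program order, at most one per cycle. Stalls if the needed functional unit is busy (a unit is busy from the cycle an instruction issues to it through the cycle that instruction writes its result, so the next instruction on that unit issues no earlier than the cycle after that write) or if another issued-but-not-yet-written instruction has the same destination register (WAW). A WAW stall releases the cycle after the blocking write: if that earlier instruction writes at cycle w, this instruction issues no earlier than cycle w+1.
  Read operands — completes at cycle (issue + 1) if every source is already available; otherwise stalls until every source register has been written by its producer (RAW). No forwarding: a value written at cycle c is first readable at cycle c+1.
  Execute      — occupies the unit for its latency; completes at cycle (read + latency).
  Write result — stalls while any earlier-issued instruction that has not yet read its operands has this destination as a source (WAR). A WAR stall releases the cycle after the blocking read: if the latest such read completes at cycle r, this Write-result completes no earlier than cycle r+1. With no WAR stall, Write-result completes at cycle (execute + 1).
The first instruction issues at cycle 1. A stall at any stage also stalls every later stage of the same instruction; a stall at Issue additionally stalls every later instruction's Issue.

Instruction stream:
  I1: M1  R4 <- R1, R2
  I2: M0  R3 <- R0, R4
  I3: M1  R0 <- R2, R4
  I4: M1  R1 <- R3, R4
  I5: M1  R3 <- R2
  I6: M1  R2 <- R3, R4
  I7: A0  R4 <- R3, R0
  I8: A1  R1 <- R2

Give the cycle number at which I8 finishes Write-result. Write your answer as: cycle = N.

[1] issue I1 (M1)
[2] I1 read-ops, issue I2 (M0)
[7] I1 finished on M1
[8] I1→R4
[9] I2 read-ops, issue I3 (M1)
[10] I3 read-ops
[14] I2 finished on M0
[15] I2→R3, I3 finished on M1
[16] I3→R0
[17] issue I4 (M1)
[18] I4 read-ops
[23] I4 finished on M1
[24] I4→R1
[25] issue I5 (M1)
[26] I5 read-ops
[31] I5 finished on M1
[32] I5→R3
[33] issue I6 (M1)
[34] I6 read-ops, issue I7 (A0)
[35] I7 read-ops, issue I8 (A1)
[36] I7 finished on A0
[37] I7→R4
[39] I6 finished on M1
[40] I6→R2
[41] I8 read-ops
[43] I8 finished on A1
[44] I8→R1

cycle = 44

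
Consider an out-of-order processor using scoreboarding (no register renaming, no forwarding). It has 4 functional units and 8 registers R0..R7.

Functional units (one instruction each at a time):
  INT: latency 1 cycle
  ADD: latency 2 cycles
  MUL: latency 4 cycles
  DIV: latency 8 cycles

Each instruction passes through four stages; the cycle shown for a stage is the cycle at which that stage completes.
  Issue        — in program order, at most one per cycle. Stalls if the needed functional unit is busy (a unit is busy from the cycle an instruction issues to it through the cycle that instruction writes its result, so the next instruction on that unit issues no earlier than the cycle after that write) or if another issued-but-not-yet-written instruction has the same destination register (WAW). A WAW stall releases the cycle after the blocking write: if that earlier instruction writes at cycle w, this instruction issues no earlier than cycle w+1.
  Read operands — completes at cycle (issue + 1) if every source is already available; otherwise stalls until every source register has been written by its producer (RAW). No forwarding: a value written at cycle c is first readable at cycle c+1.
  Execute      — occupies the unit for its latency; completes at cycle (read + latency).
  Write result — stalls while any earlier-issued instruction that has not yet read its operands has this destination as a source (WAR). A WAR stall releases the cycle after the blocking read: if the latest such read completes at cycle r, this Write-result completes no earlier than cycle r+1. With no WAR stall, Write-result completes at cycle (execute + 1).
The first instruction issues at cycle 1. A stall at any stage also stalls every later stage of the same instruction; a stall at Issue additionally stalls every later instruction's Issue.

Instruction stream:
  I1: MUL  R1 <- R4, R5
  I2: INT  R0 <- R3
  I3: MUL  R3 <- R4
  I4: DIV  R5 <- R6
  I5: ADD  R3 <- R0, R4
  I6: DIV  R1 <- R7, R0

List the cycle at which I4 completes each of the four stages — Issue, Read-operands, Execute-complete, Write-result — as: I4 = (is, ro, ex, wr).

I1  is:1  ro:2  ex:6  wr:7
I2  is:2  ro:3  ex:4  wr:5
I3  is:8  ro:9  ex:13  wr:14  — struct: MUL busy until I1 writes@7
I4  is:9  ro:10  ex:18  wr:19
I5  is:15  ro:16  ex:18  wr:19  — WAW R3: wait I3 write@14
I6  is:20  ro:21  ex:29  wr:30  — struct: DIV busy until I4 writes@19

I4 = (9, 10, 18, 19)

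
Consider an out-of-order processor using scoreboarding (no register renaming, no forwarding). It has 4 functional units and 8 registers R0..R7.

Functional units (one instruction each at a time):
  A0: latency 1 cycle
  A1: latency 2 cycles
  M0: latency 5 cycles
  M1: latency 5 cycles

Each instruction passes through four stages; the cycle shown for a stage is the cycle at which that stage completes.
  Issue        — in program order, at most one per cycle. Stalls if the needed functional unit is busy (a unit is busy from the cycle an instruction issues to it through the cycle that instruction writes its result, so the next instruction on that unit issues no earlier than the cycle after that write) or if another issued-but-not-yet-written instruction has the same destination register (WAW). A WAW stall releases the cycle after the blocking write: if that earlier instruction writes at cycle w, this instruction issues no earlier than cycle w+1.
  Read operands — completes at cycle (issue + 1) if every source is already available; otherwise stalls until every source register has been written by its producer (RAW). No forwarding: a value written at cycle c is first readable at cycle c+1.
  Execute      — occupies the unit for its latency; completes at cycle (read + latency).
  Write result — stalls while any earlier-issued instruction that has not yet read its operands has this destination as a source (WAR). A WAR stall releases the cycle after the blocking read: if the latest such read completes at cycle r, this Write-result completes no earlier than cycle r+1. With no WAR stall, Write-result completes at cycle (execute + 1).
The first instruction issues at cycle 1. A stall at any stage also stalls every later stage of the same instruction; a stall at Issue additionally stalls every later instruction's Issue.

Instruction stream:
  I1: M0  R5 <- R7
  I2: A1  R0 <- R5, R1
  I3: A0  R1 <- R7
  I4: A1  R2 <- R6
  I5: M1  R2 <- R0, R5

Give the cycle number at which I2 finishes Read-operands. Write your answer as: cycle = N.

I1: IS=1 RO=2 EX=7 WR=8
I2: IS=2 RO=9 EX=11 WR=12  [RAW R5: wait I1 write@8]
I3: IS=3 RO=4 EX=5 WR=10  [WAR R1: wait I2 read@9]
I4: IS=13 RO=14 EX=16 WR=17  [struct: A1 busy until I2 writes@12]
I5: IS=18 RO=19 EX=24 WR=25  [WAW R2: wait I4 write@17]

cycle = 9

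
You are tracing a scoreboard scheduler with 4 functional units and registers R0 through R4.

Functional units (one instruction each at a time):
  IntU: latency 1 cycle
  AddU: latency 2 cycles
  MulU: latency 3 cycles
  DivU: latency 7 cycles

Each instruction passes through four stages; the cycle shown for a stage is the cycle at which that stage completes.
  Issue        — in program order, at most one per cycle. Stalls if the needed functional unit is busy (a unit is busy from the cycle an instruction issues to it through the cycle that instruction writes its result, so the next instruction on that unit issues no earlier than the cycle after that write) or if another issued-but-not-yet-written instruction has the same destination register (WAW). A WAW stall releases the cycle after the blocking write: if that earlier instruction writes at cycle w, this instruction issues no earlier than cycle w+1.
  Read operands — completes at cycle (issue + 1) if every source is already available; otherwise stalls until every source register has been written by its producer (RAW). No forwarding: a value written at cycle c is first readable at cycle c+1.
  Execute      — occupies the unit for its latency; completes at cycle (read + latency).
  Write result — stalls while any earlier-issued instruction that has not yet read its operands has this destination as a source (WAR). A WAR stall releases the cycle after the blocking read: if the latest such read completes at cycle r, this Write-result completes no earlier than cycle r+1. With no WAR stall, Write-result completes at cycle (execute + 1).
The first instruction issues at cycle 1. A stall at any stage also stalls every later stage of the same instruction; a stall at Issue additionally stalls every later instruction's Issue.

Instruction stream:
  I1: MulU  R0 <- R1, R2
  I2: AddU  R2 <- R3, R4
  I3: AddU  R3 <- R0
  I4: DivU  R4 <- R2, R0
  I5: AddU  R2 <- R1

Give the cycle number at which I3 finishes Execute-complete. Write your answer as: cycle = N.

cycle = 10

[I1] 1/2/5/6
[I2] 2/3/5/6
[I3] 7/8/10/11  (struct: AddU busy until I2 writes@6)
[I4] 8/9/16/17
[I5] 12/13/15/16  (struct: AddU busy until I3 writes@11)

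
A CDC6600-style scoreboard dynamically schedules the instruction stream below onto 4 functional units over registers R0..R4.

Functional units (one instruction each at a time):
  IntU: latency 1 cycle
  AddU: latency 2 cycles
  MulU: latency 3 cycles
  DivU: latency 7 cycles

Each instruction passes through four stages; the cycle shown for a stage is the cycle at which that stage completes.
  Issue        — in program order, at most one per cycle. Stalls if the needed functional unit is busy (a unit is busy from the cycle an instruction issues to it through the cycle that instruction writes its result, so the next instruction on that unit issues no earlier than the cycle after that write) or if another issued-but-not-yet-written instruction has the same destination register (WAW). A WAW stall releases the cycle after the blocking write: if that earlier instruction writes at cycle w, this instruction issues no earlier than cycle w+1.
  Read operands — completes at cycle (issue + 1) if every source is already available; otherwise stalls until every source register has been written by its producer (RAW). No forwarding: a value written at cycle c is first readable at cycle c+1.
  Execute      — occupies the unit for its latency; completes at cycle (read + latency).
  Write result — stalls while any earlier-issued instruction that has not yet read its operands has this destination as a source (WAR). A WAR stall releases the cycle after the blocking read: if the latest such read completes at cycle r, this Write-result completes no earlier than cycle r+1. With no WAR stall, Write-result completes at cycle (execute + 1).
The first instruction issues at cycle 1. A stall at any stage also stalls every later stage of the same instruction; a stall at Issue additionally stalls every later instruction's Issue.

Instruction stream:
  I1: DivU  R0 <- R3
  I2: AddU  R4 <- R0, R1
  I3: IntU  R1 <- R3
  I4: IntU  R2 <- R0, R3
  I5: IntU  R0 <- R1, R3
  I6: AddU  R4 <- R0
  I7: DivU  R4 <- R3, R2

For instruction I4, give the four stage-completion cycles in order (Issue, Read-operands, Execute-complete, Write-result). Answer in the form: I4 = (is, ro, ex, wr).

I4 = (13, 14, 15, 16)

c1: I1 dispatched to DivU
c2: I1 operands ready, I2 dispatched to AddU
c3: I3 dispatched to IntU
c4: I3 operands ready
c5: I3 complete
c9: I1 complete
c10: R0←I1
c11: I2 operands ready
c12: R1←I3
c13: I2 complete, I4 dispatched to IntU
c14: R4←I2, I4 operands ready
c15: I4 complete
c16: R2←I4
c17: I5 dispatched to IntU
c18: I5 operands ready, I6 dispatched to AddU
c19: I5 complete
c20: R0←I5
c21: I6 operands ready
c23: I6 complete
c24: R4←I6
c25: I7 dispatched to DivU
c26: I7 operands ready
c33: I7 complete
c34: R4←I7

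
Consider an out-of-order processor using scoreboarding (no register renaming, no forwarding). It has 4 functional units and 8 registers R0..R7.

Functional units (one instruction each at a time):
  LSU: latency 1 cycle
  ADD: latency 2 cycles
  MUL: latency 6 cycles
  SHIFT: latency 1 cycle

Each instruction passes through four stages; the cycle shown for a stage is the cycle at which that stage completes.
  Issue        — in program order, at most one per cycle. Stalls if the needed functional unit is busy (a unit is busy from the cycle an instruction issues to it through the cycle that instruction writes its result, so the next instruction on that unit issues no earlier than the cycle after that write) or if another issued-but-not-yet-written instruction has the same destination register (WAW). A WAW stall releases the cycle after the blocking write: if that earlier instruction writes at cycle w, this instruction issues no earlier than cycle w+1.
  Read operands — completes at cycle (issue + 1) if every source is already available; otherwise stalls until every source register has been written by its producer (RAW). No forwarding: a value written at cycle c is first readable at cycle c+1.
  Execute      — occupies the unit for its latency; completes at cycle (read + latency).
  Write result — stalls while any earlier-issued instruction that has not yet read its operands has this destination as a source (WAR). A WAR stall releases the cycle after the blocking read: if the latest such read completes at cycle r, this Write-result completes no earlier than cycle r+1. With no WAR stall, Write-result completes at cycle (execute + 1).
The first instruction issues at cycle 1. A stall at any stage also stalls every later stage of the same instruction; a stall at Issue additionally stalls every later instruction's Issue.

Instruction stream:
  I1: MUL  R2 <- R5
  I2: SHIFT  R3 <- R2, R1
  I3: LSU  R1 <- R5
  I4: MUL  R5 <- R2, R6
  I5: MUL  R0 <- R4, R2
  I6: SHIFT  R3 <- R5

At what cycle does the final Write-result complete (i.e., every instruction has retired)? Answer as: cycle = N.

cycle 1: I1 issues→MUL
cycle 2: I1 reads | I2 issues→SHIFT
cycle 3: I3 issues→LSU
cycle 4: I3 reads
cycle 5: I3 exec-done
cycle 8: I1 exec-done
cycle 9: I1 writes R2
cycle 10: I2 reads | I4 issues→MUL
cycle 11: I2 exec-done | I3 writes R1 | I4 reads
cycle 12: I2 writes R3
cycle 17: I4 exec-done
cycle 18: I4 writes R5
cycle 19: I5 issues→MUL
cycle 20: I5 reads | I6 issues→SHIFT
cycle 21: I6 reads
cycle 22: I6 exec-done
cycle 23: I6 writes R3
cycle 26: I5 exec-done
cycle 27: I5 writes R0

cycle = 27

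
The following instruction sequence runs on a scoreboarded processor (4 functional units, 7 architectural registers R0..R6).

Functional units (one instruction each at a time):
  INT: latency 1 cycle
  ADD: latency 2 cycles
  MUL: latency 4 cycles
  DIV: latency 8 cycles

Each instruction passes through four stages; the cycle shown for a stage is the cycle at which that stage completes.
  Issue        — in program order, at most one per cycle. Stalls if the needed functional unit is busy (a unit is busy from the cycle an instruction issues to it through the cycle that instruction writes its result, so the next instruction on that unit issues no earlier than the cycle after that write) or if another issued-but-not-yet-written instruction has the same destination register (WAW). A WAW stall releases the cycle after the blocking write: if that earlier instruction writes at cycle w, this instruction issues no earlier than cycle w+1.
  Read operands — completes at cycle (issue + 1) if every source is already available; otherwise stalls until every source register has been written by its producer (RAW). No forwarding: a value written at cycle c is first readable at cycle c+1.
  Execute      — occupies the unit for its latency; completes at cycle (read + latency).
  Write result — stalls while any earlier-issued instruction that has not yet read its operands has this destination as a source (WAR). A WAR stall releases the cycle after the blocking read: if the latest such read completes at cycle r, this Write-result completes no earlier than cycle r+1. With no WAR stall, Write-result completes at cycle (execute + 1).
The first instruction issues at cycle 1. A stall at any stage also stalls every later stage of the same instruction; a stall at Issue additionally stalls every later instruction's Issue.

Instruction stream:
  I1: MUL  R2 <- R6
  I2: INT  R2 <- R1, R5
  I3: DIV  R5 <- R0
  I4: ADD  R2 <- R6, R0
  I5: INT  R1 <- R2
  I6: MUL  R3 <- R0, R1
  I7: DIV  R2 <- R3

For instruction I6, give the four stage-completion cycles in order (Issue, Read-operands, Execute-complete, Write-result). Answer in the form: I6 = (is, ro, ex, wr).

I6 = (14, 20, 24, 25)

c1: issue I1 (MUL)
c2: I1 read-ops
c6: I1 finished on MUL
c7: I1→R2
c8: issue I2 (INT)
c9: I2 read-ops, issue I3 (DIV)
c10: I2 finished on INT, I3 read-ops
c11: I2→R2
c12: issue I4 (ADD)
c13: I4 read-ops, issue I5 (INT)
c14: issue I6 (MUL)
c15: I4 finished on ADD
c16: I4→R2
c17: I5 read-ops
c18: I3 finished on DIV, I5 finished on INT
c19: I3→R5, I5→R1
c20: I6 read-ops, issue I7 (DIV)
c24: I6 finished on MUL
c25: I6→R3
c26: I7 read-ops
c34: I7 finished on DIV
c35: I7→R2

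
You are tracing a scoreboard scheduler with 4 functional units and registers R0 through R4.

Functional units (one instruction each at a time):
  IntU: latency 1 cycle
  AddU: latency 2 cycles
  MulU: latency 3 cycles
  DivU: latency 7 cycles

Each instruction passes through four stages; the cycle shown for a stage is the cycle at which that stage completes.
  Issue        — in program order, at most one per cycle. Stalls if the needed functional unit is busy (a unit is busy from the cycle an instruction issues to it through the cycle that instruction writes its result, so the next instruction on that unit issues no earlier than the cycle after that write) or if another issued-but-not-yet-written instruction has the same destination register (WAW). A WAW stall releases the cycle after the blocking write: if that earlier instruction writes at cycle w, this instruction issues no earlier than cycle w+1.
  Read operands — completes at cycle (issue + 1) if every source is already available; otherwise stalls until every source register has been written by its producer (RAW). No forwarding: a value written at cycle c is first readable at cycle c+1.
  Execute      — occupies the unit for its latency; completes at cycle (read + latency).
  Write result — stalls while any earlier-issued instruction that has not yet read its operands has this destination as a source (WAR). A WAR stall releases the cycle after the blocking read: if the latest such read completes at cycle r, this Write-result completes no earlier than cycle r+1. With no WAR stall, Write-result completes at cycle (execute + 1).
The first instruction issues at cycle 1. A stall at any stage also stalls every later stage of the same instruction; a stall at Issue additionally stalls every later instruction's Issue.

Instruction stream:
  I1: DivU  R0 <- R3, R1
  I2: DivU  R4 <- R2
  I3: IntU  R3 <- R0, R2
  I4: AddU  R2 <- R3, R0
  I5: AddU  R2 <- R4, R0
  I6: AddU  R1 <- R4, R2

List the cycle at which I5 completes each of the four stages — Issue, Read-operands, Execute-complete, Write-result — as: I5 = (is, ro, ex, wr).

[1] I1→DivU
[2] I1 RO
[9] I1 EX
[10] I1 WR R0
[11] I2→DivU
[12] I2 RO; I3→IntU
[13] I3 RO; I4→AddU
[14] I3 EX
[15] I3 WR R3
[16] I4 RO
[18] I4 EX
[19] I2 EX; I4 WR R2
[20] I2 WR R4; I5→AddU
[21] I5 RO
[23] I5 EX
[24] I5 WR R2
[25] I6→AddU
[26] I6 RO
[28] I6 EX
[29] I6 WR R1

I5 = (20, 21, 23, 24)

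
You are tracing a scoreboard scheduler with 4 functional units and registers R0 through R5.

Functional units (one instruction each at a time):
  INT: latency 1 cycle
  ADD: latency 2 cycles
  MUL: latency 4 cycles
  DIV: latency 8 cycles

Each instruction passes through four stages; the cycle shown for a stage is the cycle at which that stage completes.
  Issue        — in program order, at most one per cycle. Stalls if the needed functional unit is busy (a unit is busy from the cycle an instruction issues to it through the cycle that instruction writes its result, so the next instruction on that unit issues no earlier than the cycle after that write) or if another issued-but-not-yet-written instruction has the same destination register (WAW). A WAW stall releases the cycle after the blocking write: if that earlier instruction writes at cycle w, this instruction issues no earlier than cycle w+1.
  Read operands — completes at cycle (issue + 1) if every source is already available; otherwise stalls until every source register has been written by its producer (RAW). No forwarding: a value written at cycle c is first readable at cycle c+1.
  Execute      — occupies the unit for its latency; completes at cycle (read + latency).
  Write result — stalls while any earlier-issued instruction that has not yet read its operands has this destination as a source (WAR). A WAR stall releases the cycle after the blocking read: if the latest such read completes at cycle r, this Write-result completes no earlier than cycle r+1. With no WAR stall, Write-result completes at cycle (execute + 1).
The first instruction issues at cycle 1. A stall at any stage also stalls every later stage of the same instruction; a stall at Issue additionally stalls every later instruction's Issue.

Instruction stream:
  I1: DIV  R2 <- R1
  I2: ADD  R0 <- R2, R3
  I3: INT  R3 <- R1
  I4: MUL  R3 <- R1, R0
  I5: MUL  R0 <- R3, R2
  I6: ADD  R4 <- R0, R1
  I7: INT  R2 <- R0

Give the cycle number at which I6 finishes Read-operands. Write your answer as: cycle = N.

cycle = 29

c1: I1 dispatched to DIV
c2: I1 operands ready; I2 dispatched to ADD
c3: I3 dispatched to INT
c4: I3 operands ready
c5: I3 complete
c10: I1 complete
c11: R2←I1
c12: I2 operands ready
c13: R3←I3
c14: I2 complete; I4 dispatched to MUL
c15: R0←I2
c16: I4 operands ready
c20: I4 complete
c21: R3←I4
c22: I5 dispatched to MUL
c23: I5 operands ready; I6 dispatched to ADD
c24: I7 dispatched to INT
c27: I5 complete
c28: R0←I5
c29: I6 operands ready; I7 operands ready
c30: I7 complete
c31: I6 complete; R2←I7
c32: R4←I6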